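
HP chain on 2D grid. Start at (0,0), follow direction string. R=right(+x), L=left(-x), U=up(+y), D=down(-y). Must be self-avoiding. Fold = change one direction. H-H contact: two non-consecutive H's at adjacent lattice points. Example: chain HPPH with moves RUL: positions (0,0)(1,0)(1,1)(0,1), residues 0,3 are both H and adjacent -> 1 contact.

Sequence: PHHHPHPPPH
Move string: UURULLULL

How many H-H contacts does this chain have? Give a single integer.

Answer: 1

Derivation:
Positions: [(0, 0), (0, 1), (0, 2), (1, 2), (1, 3), (0, 3), (-1, 3), (-1, 4), (-2, 4), (-3, 4)]
H-H contact: residue 2 @(0,2) - residue 5 @(0, 3)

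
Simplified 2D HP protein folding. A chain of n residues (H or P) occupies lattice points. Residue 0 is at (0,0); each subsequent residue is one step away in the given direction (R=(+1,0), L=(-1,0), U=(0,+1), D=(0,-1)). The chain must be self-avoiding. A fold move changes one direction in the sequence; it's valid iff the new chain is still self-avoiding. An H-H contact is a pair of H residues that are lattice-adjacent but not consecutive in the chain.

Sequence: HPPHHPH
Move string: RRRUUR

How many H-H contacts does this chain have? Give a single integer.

Answer: 0

Derivation:
Positions: [(0, 0), (1, 0), (2, 0), (3, 0), (3, 1), (3, 2), (4, 2)]
No H-H contacts found.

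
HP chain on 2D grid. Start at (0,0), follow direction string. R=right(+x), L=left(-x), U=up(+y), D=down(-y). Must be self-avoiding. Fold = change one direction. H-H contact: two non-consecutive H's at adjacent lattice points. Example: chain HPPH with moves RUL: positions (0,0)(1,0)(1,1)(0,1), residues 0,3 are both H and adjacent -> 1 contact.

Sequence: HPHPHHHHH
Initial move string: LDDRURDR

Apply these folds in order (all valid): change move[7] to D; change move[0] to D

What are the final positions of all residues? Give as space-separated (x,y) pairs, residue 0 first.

Answer: (0,0) (0,-1) (0,-2) (0,-3) (1,-3) (1,-2) (2,-2) (2,-3) (2,-4)

Derivation:
Initial moves: LDDRURDR
Fold: move[7]->D => LDDRURDD (positions: [(0, 0), (-1, 0), (-1, -1), (-1, -2), (0, -2), (0, -1), (1, -1), (1, -2), (1, -3)])
Fold: move[0]->D => DDDRURDD (positions: [(0, 0), (0, -1), (0, -2), (0, -3), (1, -3), (1, -2), (2, -2), (2, -3), (2, -4)])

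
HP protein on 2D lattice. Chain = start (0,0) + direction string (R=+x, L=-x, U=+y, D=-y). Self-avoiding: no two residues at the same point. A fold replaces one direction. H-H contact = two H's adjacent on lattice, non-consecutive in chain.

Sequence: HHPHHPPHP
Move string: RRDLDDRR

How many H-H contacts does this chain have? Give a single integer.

Answer: 1

Derivation:
Positions: [(0, 0), (1, 0), (2, 0), (2, -1), (1, -1), (1, -2), (1, -3), (2, -3), (3, -3)]
H-H contact: residue 1 @(1,0) - residue 4 @(1, -1)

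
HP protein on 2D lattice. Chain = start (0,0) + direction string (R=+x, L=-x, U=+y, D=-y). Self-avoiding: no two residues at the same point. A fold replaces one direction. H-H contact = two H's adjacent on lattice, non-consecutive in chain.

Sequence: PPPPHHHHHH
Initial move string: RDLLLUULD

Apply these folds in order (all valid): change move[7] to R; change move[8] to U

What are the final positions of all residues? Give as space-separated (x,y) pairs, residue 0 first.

Answer: (0,0) (1,0) (1,-1) (0,-1) (-1,-1) (-2,-1) (-2,0) (-2,1) (-1,1) (-1,2)

Derivation:
Initial moves: RDLLLUULD
Fold: move[7]->R => RDLLLUURD (positions: [(0, 0), (1, 0), (1, -1), (0, -1), (-1, -1), (-2, -1), (-2, 0), (-2, 1), (-1, 1), (-1, 0)])
Fold: move[8]->U => RDLLLUURU (positions: [(0, 0), (1, 0), (1, -1), (0, -1), (-1, -1), (-2, -1), (-2, 0), (-2, 1), (-1, 1), (-1, 2)])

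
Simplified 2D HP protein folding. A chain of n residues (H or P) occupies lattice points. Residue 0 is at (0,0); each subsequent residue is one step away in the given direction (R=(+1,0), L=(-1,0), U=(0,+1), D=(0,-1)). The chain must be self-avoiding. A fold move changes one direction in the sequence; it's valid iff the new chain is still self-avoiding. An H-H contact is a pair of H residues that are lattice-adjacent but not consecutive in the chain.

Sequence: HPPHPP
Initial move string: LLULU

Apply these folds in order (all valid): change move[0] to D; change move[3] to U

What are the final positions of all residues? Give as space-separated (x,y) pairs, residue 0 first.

Answer: (0,0) (0,-1) (-1,-1) (-1,0) (-1,1) (-1,2)

Derivation:
Initial moves: LLULU
Fold: move[0]->D => DLULU (positions: [(0, 0), (0, -1), (-1, -1), (-1, 0), (-2, 0), (-2, 1)])
Fold: move[3]->U => DLUUU (positions: [(0, 0), (0, -1), (-1, -1), (-1, 0), (-1, 1), (-1, 2)])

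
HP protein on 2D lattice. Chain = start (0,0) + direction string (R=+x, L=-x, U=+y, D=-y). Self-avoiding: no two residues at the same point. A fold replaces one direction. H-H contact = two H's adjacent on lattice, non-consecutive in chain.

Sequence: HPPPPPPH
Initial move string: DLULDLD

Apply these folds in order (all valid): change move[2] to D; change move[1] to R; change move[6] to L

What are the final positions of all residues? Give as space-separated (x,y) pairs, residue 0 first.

Initial moves: DLULDLD
Fold: move[2]->D => DLDLDLD (positions: [(0, 0), (0, -1), (-1, -1), (-1, -2), (-2, -2), (-2, -3), (-3, -3), (-3, -4)])
Fold: move[1]->R => DRDLDLD (positions: [(0, 0), (0, -1), (1, -1), (1, -2), (0, -2), (0, -3), (-1, -3), (-1, -4)])
Fold: move[6]->L => DRDLDLL (positions: [(0, 0), (0, -1), (1, -1), (1, -2), (0, -2), (0, -3), (-1, -3), (-2, -3)])

Answer: (0,0) (0,-1) (1,-1) (1,-2) (0,-2) (0,-3) (-1,-3) (-2,-3)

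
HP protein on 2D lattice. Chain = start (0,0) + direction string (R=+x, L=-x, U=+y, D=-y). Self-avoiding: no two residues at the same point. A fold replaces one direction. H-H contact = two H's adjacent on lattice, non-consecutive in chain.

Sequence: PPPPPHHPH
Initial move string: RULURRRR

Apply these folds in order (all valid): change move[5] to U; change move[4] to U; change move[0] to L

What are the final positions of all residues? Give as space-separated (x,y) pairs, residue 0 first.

Initial moves: RULURRRR
Fold: move[5]->U => RULURURR (positions: [(0, 0), (1, 0), (1, 1), (0, 1), (0, 2), (1, 2), (1, 3), (2, 3), (3, 3)])
Fold: move[4]->U => RULUUURR (positions: [(0, 0), (1, 0), (1, 1), (0, 1), (0, 2), (0, 3), (0, 4), (1, 4), (2, 4)])
Fold: move[0]->L => LULUUURR (positions: [(0, 0), (-1, 0), (-1, 1), (-2, 1), (-2, 2), (-2, 3), (-2, 4), (-1, 4), (0, 4)])

Answer: (0,0) (-1,0) (-1,1) (-2,1) (-2,2) (-2,3) (-2,4) (-1,4) (0,4)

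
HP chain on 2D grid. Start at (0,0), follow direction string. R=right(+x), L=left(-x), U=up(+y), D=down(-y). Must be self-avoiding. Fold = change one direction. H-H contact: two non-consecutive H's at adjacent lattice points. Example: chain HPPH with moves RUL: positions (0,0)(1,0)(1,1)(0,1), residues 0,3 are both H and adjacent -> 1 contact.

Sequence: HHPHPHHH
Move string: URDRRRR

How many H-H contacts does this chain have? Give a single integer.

Positions: [(0, 0), (0, 1), (1, 1), (1, 0), (2, 0), (3, 0), (4, 0), (5, 0)]
H-H contact: residue 0 @(0,0) - residue 3 @(1, 0)

Answer: 1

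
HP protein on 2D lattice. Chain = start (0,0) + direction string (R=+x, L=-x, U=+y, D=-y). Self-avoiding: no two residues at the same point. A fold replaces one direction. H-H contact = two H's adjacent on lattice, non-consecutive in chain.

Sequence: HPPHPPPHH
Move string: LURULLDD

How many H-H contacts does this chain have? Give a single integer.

Positions: [(0, 0), (-1, 0), (-1, 1), (0, 1), (0, 2), (-1, 2), (-2, 2), (-2, 1), (-2, 0)]
H-H contact: residue 0 @(0,0) - residue 3 @(0, 1)

Answer: 1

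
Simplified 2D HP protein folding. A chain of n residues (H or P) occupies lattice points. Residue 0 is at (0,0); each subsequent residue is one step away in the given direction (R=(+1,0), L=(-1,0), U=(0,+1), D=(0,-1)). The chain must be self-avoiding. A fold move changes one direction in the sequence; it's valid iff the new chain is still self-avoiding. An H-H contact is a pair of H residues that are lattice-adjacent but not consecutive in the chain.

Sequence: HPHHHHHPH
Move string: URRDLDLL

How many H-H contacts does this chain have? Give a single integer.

Positions: [(0, 0), (0, 1), (1, 1), (2, 1), (2, 0), (1, 0), (1, -1), (0, -1), (-1, -1)]
H-H contact: residue 0 @(0,0) - residue 5 @(1, 0)
H-H contact: residue 2 @(1,1) - residue 5 @(1, 0)

Answer: 2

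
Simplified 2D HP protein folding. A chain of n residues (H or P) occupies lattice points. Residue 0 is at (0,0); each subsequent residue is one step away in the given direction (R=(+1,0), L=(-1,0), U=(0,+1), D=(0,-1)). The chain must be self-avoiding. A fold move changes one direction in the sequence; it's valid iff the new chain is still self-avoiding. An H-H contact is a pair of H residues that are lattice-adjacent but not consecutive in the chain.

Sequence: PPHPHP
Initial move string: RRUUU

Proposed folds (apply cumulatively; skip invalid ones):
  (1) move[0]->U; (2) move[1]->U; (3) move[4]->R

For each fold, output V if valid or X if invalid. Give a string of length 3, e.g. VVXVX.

Initial: RRUUU -> [(0, 0), (1, 0), (2, 0), (2, 1), (2, 2), (2, 3)]
Fold 1: move[0]->U => URUUU VALID
Fold 2: move[1]->U => UUUUU VALID
Fold 3: move[4]->R => UUUUR VALID

Answer: VVV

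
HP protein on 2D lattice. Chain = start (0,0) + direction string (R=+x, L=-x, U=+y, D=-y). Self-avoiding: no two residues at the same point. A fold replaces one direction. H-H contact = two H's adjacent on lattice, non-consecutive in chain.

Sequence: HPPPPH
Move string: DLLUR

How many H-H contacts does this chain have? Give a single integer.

Positions: [(0, 0), (0, -1), (-1, -1), (-2, -1), (-2, 0), (-1, 0)]
H-H contact: residue 0 @(0,0) - residue 5 @(-1, 0)

Answer: 1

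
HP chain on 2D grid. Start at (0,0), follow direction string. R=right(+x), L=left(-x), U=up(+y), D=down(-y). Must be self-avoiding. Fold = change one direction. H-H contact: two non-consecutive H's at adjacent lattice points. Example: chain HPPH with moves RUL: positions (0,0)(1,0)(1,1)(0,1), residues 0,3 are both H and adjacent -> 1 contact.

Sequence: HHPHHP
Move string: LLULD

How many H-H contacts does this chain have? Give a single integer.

Answer: 0

Derivation:
Positions: [(0, 0), (-1, 0), (-2, 0), (-2, 1), (-3, 1), (-3, 0)]
No H-H contacts found.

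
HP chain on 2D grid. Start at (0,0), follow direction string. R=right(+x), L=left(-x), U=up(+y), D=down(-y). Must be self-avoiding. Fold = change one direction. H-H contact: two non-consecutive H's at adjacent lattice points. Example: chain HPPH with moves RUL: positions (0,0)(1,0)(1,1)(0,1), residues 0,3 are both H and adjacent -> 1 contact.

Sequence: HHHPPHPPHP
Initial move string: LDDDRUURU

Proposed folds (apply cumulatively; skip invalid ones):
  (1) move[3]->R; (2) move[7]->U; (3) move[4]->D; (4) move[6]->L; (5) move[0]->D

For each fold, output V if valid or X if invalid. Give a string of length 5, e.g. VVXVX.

Initial: LDDDRUURU -> [(0, 0), (-1, 0), (-1, -1), (-1, -2), (-1, -3), (0, -3), (0, -2), (0, -1), (1, -1), (1, 0)]
Fold 1: move[3]->R => LDDRRUURU VALID
Fold 2: move[7]->U => LDDRRUUUU VALID
Fold 3: move[4]->D => LDDRDUUUU INVALID (collision), skipped
Fold 4: move[6]->L => LDDRRULUU INVALID (collision), skipped
Fold 5: move[0]->D => DDDRRUUUU VALID

Answer: VVXXV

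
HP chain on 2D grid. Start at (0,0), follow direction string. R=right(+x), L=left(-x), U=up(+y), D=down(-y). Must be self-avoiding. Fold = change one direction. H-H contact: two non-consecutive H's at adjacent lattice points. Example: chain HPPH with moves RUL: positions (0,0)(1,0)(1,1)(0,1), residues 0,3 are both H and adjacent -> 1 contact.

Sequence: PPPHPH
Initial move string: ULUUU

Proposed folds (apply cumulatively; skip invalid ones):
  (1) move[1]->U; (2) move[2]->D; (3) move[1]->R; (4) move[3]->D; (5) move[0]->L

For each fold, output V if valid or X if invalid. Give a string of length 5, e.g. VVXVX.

Initial: ULUUU -> [(0, 0), (0, 1), (-1, 1), (-1, 2), (-1, 3), (-1, 4)]
Fold 1: move[1]->U => UUUUU VALID
Fold 2: move[2]->D => UUDUU INVALID (collision), skipped
Fold 3: move[1]->R => URUUU VALID
Fold 4: move[3]->D => URUDU INVALID (collision), skipped
Fold 5: move[0]->L => LRUUU INVALID (collision), skipped

Answer: VXVXX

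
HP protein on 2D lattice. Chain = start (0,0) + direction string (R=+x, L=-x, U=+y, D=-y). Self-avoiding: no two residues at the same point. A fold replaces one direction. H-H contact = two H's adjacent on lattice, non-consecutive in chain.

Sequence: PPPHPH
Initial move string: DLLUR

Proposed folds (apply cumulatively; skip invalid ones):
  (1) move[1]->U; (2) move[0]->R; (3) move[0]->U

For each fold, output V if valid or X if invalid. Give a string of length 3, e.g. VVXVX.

Answer: XXV

Derivation:
Initial: DLLUR -> [(0, 0), (0, -1), (-1, -1), (-2, -1), (-2, 0), (-1, 0)]
Fold 1: move[1]->U => DULUR INVALID (collision), skipped
Fold 2: move[0]->R => RLLUR INVALID (collision), skipped
Fold 3: move[0]->U => ULLUR VALID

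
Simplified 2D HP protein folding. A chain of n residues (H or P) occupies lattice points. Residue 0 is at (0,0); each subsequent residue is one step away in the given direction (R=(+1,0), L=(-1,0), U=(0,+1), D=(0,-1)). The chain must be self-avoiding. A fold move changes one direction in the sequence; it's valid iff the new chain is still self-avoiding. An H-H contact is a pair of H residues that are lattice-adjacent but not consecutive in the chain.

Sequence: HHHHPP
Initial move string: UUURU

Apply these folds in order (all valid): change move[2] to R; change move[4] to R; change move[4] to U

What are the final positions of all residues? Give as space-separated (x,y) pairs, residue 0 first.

Initial moves: UUURU
Fold: move[2]->R => UURRU (positions: [(0, 0), (0, 1), (0, 2), (1, 2), (2, 2), (2, 3)])
Fold: move[4]->R => UURRR (positions: [(0, 0), (0, 1), (0, 2), (1, 2), (2, 2), (3, 2)])
Fold: move[4]->U => UURRU (positions: [(0, 0), (0, 1), (0, 2), (1, 2), (2, 2), (2, 3)])

Answer: (0,0) (0,1) (0,2) (1,2) (2,2) (2,3)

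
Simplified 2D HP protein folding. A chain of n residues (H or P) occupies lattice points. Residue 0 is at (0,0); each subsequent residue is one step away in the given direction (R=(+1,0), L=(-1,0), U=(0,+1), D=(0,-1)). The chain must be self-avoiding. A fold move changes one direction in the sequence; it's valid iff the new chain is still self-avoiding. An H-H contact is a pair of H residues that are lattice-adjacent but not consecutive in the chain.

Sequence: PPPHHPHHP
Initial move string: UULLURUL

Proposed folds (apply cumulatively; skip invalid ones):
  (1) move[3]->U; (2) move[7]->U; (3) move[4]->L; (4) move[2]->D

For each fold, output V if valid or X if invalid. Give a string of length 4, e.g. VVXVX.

Initial: UULLURUL -> [(0, 0), (0, 1), (0, 2), (-1, 2), (-2, 2), (-2, 3), (-1, 3), (-1, 4), (-2, 4)]
Fold 1: move[3]->U => UULUURUL VALID
Fold 2: move[7]->U => UULUURUU VALID
Fold 3: move[4]->L => UULULRUU INVALID (collision), skipped
Fold 4: move[2]->D => UUDUURUU INVALID (collision), skipped

Answer: VVXX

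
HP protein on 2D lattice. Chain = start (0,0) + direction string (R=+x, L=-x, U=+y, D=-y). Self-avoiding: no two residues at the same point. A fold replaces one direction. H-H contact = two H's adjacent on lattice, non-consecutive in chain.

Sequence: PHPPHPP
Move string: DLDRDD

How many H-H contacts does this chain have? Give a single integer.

Answer: 1

Derivation:
Positions: [(0, 0), (0, -1), (-1, -1), (-1, -2), (0, -2), (0, -3), (0, -4)]
H-H contact: residue 1 @(0,-1) - residue 4 @(0, -2)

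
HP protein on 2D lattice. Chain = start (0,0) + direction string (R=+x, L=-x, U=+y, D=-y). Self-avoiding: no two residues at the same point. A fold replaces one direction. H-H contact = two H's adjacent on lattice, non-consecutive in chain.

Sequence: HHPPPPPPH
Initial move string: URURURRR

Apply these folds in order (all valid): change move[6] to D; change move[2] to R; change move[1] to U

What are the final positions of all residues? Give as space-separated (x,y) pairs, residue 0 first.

Initial moves: URURURRR
Fold: move[6]->D => URURURDR (positions: [(0, 0), (0, 1), (1, 1), (1, 2), (2, 2), (2, 3), (3, 3), (3, 2), (4, 2)])
Fold: move[2]->R => URRRURDR (positions: [(0, 0), (0, 1), (1, 1), (2, 1), (3, 1), (3, 2), (4, 2), (4, 1), (5, 1)])
Fold: move[1]->U => UURRURDR (positions: [(0, 0), (0, 1), (0, 2), (1, 2), (2, 2), (2, 3), (3, 3), (3, 2), (4, 2)])

Answer: (0,0) (0,1) (0,2) (1,2) (2,2) (2,3) (3,3) (3,2) (4,2)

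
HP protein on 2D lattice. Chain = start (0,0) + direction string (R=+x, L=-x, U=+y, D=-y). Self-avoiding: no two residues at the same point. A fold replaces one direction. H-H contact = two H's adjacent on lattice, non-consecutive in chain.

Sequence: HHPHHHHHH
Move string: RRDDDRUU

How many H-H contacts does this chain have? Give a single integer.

Positions: [(0, 0), (1, 0), (2, 0), (2, -1), (2, -2), (2, -3), (3, -3), (3, -2), (3, -1)]
H-H contact: residue 3 @(2,-1) - residue 8 @(3, -1)
H-H contact: residue 4 @(2,-2) - residue 7 @(3, -2)

Answer: 2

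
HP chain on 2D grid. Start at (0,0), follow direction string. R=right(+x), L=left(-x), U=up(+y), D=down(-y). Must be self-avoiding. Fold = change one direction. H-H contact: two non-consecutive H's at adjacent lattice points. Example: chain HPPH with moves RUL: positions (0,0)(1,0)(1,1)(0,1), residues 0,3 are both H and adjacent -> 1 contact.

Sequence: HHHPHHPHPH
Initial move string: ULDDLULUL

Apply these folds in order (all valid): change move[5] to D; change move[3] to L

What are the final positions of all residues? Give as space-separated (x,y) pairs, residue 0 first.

Initial moves: ULDDLULUL
Fold: move[5]->D => ULDDLDLUL (positions: [(0, 0), (0, 1), (-1, 1), (-1, 0), (-1, -1), (-2, -1), (-2, -2), (-3, -2), (-3, -1), (-4, -1)])
Fold: move[3]->L => ULDLLDLUL (positions: [(0, 0), (0, 1), (-1, 1), (-1, 0), (-2, 0), (-3, 0), (-3, -1), (-4, -1), (-4, 0), (-5, 0)])

Answer: (0,0) (0,1) (-1,1) (-1,0) (-2,0) (-3,0) (-3,-1) (-4,-1) (-4,0) (-5,0)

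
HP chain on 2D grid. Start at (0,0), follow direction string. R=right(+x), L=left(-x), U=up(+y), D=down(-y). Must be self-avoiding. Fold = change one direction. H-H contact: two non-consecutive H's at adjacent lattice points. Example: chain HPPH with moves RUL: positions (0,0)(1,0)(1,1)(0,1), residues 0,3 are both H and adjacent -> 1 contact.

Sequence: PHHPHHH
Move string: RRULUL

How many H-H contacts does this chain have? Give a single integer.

Positions: [(0, 0), (1, 0), (2, 0), (2, 1), (1, 1), (1, 2), (0, 2)]
H-H contact: residue 1 @(1,0) - residue 4 @(1, 1)

Answer: 1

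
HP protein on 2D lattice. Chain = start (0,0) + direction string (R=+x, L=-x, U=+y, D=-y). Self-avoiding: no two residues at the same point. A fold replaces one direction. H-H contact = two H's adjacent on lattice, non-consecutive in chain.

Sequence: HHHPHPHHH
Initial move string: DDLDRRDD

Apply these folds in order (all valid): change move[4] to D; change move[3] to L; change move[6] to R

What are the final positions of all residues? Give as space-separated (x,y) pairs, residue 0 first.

Answer: (0,0) (0,-1) (0,-2) (-1,-2) (-2,-2) (-2,-3) (-1,-3) (0,-3) (0,-4)

Derivation:
Initial moves: DDLDRRDD
Fold: move[4]->D => DDLDDRDD (positions: [(0, 0), (0, -1), (0, -2), (-1, -2), (-1, -3), (-1, -4), (0, -4), (0, -5), (0, -6)])
Fold: move[3]->L => DDLLDRDD (positions: [(0, 0), (0, -1), (0, -2), (-1, -2), (-2, -2), (-2, -3), (-1, -3), (-1, -4), (-1, -5)])
Fold: move[6]->R => DDLLDRRD (positions: [(0, 0), (0, -1), (0, -2), (-1, -2), (-2, -2), (-2, -3), (-1, -3), (0, -3), (0, -4)])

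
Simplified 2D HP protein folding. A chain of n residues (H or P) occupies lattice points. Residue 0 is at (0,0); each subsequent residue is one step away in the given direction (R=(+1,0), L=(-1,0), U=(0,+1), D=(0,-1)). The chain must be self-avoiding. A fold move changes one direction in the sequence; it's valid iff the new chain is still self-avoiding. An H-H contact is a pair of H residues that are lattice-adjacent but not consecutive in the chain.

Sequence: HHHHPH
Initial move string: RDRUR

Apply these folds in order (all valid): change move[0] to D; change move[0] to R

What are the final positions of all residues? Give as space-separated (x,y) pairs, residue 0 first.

Initial moves: RDRUR
Fold: move[0]->D => DDRUR (positions: [(0, 0), (0, -1), (0, -2), (1, -2), (1, -1), (2, -1)])
Fold: move[0]->R => RDRUR (positions: [(0, 0), (1, 0), (1, -1), (2, -1), (2, 0), (3, 0)])

Answer: (0,0) (1,0) (1,-1) (2,-1) (2,0) (3,0)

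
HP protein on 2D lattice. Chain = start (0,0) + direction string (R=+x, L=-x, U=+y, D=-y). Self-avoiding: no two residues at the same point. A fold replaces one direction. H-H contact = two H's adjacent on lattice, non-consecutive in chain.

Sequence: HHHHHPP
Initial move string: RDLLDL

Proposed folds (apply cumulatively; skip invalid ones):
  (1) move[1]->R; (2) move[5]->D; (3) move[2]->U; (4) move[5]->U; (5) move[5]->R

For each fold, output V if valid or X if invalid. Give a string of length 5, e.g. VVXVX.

Initial: RDLLDL -> [(0, 0), (1, 0), (1, -1), (0, -1), (-1, -1), (-1, -2), (-2, -2)]
Fold 1: move[1]->R => RRLLDL INVALID (collision), skipped
Fold 2: move[5]->D => RDLLDD VALID
Fold 3: move[2]->U => RDULDD INVALID (collision), skipped
Fold 4: move[5]->U => RDLLDU INVALID (collision), skipped
Fold 5: move[5]->R => RDLLDR VALID

Answer: XVXXV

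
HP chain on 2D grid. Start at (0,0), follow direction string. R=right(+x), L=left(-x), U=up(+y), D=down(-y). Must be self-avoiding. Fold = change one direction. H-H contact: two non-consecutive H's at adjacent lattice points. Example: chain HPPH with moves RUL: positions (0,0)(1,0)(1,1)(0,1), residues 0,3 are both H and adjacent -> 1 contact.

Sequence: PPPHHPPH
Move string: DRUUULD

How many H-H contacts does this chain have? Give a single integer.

Positions: [(0, 0), (0, -1), (1, -1), (1, 0), (1, 1), (1, 2), (0, 2), (0, 1)]
H-H contact: residue 4 @(1,1) - residue 7 @(0, 1)

Answer: 1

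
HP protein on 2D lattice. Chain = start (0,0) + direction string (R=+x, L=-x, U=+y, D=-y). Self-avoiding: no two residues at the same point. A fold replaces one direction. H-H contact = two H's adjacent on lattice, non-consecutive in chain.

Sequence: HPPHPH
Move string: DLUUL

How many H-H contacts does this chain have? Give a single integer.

Answer: 1

Derivation:
Positions: [(0, 0), (0, -1), (-1, -1), (-1, 0), (-1, 1), (-2, 1)]
H-H contact: residue 0 @(0,0) - residue 3 @(-1, 0)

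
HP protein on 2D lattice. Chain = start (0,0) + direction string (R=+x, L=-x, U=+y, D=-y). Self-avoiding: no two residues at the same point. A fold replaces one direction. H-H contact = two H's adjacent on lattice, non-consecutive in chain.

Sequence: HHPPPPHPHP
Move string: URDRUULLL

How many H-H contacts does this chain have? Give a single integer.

Positions: [(0, 0), (0, 1), (1, 1), (1, 0), (2, 0), (2, 1), (2, 2), (1, 2), (0, 2), (-1, 2)]
H-H contact: residue 1 @(0,1) - residue 8 @(0, 2)

Answer: 1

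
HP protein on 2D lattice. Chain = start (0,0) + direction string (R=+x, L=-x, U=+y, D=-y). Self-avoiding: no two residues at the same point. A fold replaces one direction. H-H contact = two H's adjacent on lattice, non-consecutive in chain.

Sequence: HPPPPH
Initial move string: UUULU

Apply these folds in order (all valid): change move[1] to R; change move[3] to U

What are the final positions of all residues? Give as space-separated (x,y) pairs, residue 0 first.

Answer: (0,0) (0,1) (1,1) (1,2) (1,3) (1,4)

Derivation:
Initial moves: UUULU
Fold: move[1]->R => URULU (positions: [(0, 0), (0, 1), (1, 1), (1, 2), (0, 2), (0, 3)])
Fold: move[3]->U => URUUU (positions: [(0, 0), (0, 1), (1, 1), (1, 2), (1, 3), (1, 4)])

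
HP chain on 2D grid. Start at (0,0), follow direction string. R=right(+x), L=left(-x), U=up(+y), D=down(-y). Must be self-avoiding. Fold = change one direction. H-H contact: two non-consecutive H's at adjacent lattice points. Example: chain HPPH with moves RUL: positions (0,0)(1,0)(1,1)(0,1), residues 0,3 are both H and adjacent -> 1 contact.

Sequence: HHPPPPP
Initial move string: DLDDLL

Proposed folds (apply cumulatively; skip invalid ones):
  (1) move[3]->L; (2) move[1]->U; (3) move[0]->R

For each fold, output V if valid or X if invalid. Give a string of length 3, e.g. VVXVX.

Answer: VXX

Derivation:
Initial: DLDDLL -> [(0, 0), (0, -1), (-1, -1), (-1, -2), (-1, -3), (-2, -3), (-3, -3)]
Fold 1: move[3]->L => DLDLLL VALID
Fold 2: move[1]->U => DUDLLL INVALID (collision), skipped
Fold 3: move[0]->R => RLDLLL INVALID (collision), skipped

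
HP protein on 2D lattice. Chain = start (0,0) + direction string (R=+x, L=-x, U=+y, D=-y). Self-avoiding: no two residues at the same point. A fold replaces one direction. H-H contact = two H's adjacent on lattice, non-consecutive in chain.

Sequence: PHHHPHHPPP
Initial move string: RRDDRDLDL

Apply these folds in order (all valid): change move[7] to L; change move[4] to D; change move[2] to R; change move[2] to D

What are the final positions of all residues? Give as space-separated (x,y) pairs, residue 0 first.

Answer: (0,0) (1,0) (2,0) (2,-1) (2,-2) (2,-3) (2,-4) (1,-4) (0,-4) (-1,-4)

Derivation:
Initial moves: RRDDRDLDL
Fold: move[7]->L => RRDDRDLLL (positions: [(0, 0), (1, 0), (2, 0), (2, -1), (2, -2), (3, -2), (3, -3), (2, -3), (1, -3), (0, -3)])
Fold: move[4]->D => RRDDDDLLL (positions: [(0, 0), (1, 0), (2, 0), (2, -1), (2, -2), (2, -3), (2, -4), (1, -4), (0, -4), (-1, -4)])
Fold: move[2]->R => RRRDDDLLL (positions: [(0, 0), (1, 0), (2, 0), (3, 0), (3, -1), (3, -2), (3, -3), (2, -3), (1, -3), (0, -3)])
Fold: move[2]->D => RRDDDDLLL (positions: [(0, 0), (1, 0), (2, 0), (2, -1), (2, -2), (2, -3), (2, -4), (1, -4), (0, -4), (-1, -4)])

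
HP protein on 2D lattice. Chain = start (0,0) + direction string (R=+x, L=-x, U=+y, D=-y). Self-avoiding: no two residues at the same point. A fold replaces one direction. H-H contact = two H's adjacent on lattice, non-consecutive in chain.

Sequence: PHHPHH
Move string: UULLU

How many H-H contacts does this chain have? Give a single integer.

Answer: 0

Derivation:
Positions: [(0, 0), (0, 1), (0, 2), (-1, 2), (-2, 2), (-2, 3)]
No H-H contacts found.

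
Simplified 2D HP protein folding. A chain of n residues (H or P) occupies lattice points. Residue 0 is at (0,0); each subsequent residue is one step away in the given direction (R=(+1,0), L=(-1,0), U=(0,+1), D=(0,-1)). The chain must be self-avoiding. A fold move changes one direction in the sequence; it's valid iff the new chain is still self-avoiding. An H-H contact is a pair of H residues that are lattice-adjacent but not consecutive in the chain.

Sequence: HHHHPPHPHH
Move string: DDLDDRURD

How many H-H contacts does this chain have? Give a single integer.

Answer: 1

Derivation:
Positions: [(0, 0), (0, -1), (0, -2), (-1, -2), (-1, -3), (-1, -4), (0, -4), (0, -3), (1, -3), (1, -4)]
H-H contact: residue 6 @(0,-4) - residue 9 @(1, -4)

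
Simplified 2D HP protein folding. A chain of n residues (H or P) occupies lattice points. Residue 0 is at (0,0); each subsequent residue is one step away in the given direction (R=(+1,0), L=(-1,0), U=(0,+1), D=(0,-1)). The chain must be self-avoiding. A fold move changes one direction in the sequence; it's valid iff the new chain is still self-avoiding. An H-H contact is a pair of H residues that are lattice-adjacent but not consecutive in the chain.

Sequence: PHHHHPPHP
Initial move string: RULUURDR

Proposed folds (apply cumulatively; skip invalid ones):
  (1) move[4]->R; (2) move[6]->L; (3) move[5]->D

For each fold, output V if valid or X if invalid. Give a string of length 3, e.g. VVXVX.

Initial: RULUURDR -> [(0, 0), (1, 0), (1, 1), (0, 1), (0, 2), (0, 3), (1, 3), (1, 2), (2, 2)]
Fold 1: move[4]->R => RULURRDR VALID
Fold 2: move[6]->L => RULURRLR INVALID (collision), skipped
Fold 3: move[5]->D => RULURDDR INVALID (collision), skipped

Answer: VXX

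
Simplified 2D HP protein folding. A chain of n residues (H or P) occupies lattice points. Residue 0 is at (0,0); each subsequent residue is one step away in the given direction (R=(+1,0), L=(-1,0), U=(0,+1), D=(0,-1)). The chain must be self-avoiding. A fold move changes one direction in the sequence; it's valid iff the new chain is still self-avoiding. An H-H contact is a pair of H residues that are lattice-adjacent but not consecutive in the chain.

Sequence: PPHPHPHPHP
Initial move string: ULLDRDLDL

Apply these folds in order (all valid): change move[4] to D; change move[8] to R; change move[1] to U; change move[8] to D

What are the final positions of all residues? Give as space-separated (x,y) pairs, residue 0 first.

Initial moves: ULLDRDLDL
Fold: move[4]->D => ULLDDDLDL (positions: [(0, 0), (0, 1), (-1, 1), (-2, 1), (-2, 0), (-2, -1), (-2, -2), (-3, -2), (-3, -3), (-4, -3)])
Fold: move[8]->R => ULLDDDLDR (positions: [(0, 0), (0, 1), (-1, 1), (-2, 1), (-2, 0), (-2, -1), (-2, -2), (-3, -2), (-3, -3), (-2, -3)])
Fold: move[1]->U => UULDDDLDR (positions: [(0, 0), (0, 1), (0, 2), (-1, 2), (-1, 1), (-1, 0), (-1, -1), (-2, -1), (-2, -2), (-1, -2)])
Fold: move[8]->D => UULDDDLDD (positions: [(0, 0), (0, 1), (0, 2), (-1, 2), (-1, 1), (-1, 0), (-1, -1), (-2, -1), (-2, -2), (-2, -3)])

Answer: (0,0) (0,1) (0,2) (-1,2) (-1,1) (-1,0) (-1,-1) (-2,-1) (-2,-2) (-2,-3)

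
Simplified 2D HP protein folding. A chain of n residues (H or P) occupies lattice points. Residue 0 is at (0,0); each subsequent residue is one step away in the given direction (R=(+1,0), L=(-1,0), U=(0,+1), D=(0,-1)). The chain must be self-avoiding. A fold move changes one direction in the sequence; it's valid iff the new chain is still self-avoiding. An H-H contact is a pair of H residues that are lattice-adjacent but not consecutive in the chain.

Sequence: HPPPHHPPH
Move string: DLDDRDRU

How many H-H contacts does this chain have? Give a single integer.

Positions: [(0, 0), (0, -1), (-1, -1), (-1, -2), (-1, -3), (0, -3), (0, -4), (1, -4), (1, -3)]
H-H contact: residue 5 @(0,-3) - residue 8 @(1, -3)

Answer: 1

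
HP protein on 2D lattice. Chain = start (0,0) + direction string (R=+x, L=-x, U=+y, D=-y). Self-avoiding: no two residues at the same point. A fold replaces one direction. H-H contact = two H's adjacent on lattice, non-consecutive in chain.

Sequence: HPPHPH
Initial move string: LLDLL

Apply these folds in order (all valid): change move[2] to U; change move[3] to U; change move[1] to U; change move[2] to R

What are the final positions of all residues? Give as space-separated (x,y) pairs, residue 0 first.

Initial moves: LLDLL
Fold: move[2]->U => LLULL (positions: [(0, 0), (-1, 0), (-2, 0), (-2, 1), (-3, 1), (-4, 1)])
Fold: move[3]->U => LLUUL (positions: [(0, 0), (-1, 0), (-2, 0), (-2, 1), (-2, 2), (-3, 2)])
Fold: move[1]->U => LUUUL (positions: [(0, 0), (-1, 0), (-1, 1), (-1, 2), (-1, 3), (-2, 3)])
Fold: move[2]->R => LURUL (positions: [(0, 0), (-1, 0), (-1, 1), (0, 1), (0, 2), (-1, 2)])

Answer: (0,0) (-1,0) (-1,1) (0,1) (0,2) (-1,2)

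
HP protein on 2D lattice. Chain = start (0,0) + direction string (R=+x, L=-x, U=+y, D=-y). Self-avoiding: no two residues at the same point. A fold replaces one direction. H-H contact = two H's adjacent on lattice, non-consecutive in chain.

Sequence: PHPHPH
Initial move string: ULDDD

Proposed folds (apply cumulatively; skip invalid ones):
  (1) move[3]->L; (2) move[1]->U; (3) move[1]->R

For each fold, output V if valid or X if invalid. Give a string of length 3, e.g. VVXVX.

Initial: ULDDD -> [(0, 0), (0, 1), (-1, 1), (-1, 0), (-1, -1), (-1, -2)]
Fold 1: move[3]->L => ULDLD VALID
Fold 2: move[1]->U => UUDLD INVALID (collision), skipped
Fold 3: move[1]->R => URDLD INVALID (collision), skipped

Answer: VXX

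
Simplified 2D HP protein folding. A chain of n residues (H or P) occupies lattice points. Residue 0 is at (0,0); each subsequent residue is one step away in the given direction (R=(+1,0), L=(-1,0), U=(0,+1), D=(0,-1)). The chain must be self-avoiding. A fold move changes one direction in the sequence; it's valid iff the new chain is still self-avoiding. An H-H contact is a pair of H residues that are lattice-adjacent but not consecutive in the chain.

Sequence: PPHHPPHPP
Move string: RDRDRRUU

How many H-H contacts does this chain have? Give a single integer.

Answer: 0

Derivation:
Positions: [(0, 0), (1, 0), (1, -1), (2, -1), (2, -2), (3, -2), (4, -2), (4, -1), (4, 0)]
No H-H contacts found.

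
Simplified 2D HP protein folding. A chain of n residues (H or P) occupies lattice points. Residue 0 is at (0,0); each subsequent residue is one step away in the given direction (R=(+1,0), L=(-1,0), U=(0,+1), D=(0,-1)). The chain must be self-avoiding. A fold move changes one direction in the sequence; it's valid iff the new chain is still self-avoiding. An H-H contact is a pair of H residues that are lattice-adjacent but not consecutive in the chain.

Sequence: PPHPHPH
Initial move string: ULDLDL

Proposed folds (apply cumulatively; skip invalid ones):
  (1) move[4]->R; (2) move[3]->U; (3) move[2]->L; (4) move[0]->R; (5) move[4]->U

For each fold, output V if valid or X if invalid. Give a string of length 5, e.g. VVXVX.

Answer: XXVXV

Derivation:
Initial: ULDLDL -> [(0, 0), (0, 1), (-1, 1), (-1, 0), (-2, 0), (-2, -1), (-3, -1)]
Fold 1: move[4]->R => ULDLRL INVALID (collision), skipped
Fold 2: move[3]->U => ULDUDL INVALID (collision), skipped
Fold 3: move[2]->L => ULLLDL VALID
Fold 4: move[0]->R => RLLLDL INVALID (collision), skipped
Fold 5: move[4]->U => ULLLUL VALID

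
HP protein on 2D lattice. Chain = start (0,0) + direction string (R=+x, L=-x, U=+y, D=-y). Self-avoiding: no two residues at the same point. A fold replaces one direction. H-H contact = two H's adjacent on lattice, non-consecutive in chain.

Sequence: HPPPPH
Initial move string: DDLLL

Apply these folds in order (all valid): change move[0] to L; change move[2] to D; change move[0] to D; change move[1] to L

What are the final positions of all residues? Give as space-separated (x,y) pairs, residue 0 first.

Answer: (0,0) (0,-1) (-1,-1) (-1,-2) (-2,-2) (-3,-2)

Derivation:
Initial moves: DDLLL
Fold: move[0]->L => LDLLL (positions: [(0, 0), (-1, 0), (-1, -1), (-2, -1), (-3, -1), (-4, -1)])
Fold: move[2]->D => LDDLL (positions: [(0, 0), (-1, 0), (-1, -1), (-1, -2), (-2, -2), (-3, -2)])
Fold: move[0]->D => DDDLL (positions: [(0, 0), (0, -1), (0, -2), (0, -3), (-1, -3), (-2, -3)])
Fold: move[1]->L => DLDLL (positions: [(0, 0), (0, -1), (-1, -1), (-1, -2), (-2, -2), (-3, -2)])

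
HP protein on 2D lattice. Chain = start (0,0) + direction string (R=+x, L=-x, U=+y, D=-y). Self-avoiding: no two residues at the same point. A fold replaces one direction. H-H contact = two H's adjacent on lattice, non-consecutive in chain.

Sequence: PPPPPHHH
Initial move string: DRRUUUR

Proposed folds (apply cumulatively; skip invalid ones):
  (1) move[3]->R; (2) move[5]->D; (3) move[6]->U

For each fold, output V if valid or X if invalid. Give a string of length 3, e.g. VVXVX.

Answer: VXV

Derivation:
Initial: DRRUUUR -> [(0, 0), (0, -1), (1, -1), (2, -1), (2, 0), (2, 1), (2, 2), (3, 2)]
Fold 1: move[3]->R => DRRRUUR VALID
Fold 2: move[5]->D => DRRRUDR INVALID (collision), skipped
Fold 3: move[6]->U => DRRRUUU VALID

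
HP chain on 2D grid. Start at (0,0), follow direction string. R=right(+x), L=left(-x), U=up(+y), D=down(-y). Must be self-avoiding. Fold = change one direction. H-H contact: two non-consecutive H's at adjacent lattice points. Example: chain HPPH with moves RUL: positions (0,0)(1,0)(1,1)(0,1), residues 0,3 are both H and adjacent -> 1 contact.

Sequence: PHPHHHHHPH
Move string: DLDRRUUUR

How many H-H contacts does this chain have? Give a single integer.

Answer: 2

Derivation:
Positions: [(0, 0), (0, -1), (-1, -1), (-1, -2), (0, -2), (1, -2), (1, -1), (1, 0), (1, 1), (2, 1)]
H-H contact: residue 1 @(0,-1) - residue 6 @(1, -1)
H-H contact: residue 1 @(0,-1) - residue 4 @(0, -2)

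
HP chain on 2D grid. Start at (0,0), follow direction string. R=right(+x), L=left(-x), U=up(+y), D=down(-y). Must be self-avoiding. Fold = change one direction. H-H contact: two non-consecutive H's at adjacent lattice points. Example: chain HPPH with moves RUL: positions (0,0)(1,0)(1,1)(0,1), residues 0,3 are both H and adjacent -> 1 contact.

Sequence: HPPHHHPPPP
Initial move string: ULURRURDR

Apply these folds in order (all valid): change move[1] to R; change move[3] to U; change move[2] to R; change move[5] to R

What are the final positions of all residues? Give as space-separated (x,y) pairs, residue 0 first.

Answer: (0,0) (0,1) (1,1) (2,1) (2,2) (3,2) (4,2) (5,2) (5,1) (6,1)

Derivation:
Initial moves: ULURRURDR
Fold: move[1]->R => URURRURDR (positions: [(0, 0), (0, 1), (1, 1), (1, 2), (2, 2), (3, 2), (3, 3), (4, 3), (4, 2), (5, 2)])
Fold: move[3]->U => URUURURDR (positions: [(0, 0), (0, 1), (1, 1), (1, 2), (1, 3), (2, 3), (2, 4), (3, 4), (3, 3), (4, 3)])
Fold: move[2]->R => URRURURDR (positions: [(0, 0), (0, 1), (1, 1), (2, 1), (2, 2), (3, 2), (3, 3), (4, 3), (4, 2), (5, 2)])
Fold: move[5]->R => URRURRRDR (positions: [(0, 0), (0, 1), (1, 1), (2, 1), (2, 2), (3, 2), (4, 2), (5, 2), (5, 1), (6, 1)])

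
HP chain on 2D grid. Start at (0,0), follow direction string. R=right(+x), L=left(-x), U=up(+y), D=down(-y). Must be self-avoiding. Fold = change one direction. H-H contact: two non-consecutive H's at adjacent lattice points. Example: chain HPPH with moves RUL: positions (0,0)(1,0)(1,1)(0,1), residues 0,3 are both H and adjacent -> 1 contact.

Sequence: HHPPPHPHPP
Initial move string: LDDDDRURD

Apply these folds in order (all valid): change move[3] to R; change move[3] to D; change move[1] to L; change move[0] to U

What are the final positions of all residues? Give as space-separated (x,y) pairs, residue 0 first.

Initial moves: LDDDDRURD
Fold: move[3]->R => LDDRDRURD (positions: [(0, 0), (-1, 0), (-1, -1), (-1, -2), (0, -2), (0, -3), (1, -3), (1, -2), (2, -2), (2, -3)])
Fold: move[3]->D => LDDDDRURD (positions: [(0, 0), (-1, 0), (-1, -1), (-1, -2), (-1, -3), (-1, -4), (0, -4), (0, -3), (1, -3), (1, -4)])
Fold: move[1]->L => LLDDDRURD (positions: [(0, 0), (-1, 0), (-2, 0), (-2, -1), (-2, -2), (-2, -3), (-1, -3), (-1, -2), (0, -2), (0, -3)])
Fold: move[0]->U => ULDDDRURD (positions: [(0, 0), (0, 1), (-1, 1), (-1, 0), (-1, -1), (-1, -2), (0, -2), (0, -1), (1, -1), (1, -2)])

Answer: (0,0) (0,1) (-1,1) (-1,0) (-1,-1) (-1,-2) (0,-2) (0,-1) (1,-1) (1,-2)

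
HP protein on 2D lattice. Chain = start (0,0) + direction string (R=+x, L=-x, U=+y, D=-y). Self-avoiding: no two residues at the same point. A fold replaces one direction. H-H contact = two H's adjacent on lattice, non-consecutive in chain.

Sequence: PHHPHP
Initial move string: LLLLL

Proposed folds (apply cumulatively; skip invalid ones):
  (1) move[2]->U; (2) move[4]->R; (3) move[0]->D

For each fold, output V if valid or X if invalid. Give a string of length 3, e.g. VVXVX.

Initial: LLLLL -> [(0, 0), (-1, 0), (-2, 0), (-3, 0), (-4, 0), (-5, 0)]
Fold 1: move[2]->U => LLULL VALID
Fold 2: move[4]->R => LLULR INVALID (collision), skipped
Fold 3: move[0]->D => DLULL VALID

Answer: VXV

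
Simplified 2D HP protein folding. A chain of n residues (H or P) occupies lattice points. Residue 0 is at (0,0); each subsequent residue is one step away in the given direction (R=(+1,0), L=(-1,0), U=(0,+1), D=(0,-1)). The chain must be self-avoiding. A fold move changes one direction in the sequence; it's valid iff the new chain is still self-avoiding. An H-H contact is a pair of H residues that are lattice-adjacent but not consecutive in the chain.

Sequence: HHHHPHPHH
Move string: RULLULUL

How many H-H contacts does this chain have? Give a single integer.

Answer: 1

Derivation:
Positions: [(0, 0), (1, 0), (1, 1), (0, 1), (-1, 1), (-1, 2), (-2, 2), (-2, 3), (-3, 3)]
H-H contact: residue 0 @(0,0) - residue 3 @(0, 1)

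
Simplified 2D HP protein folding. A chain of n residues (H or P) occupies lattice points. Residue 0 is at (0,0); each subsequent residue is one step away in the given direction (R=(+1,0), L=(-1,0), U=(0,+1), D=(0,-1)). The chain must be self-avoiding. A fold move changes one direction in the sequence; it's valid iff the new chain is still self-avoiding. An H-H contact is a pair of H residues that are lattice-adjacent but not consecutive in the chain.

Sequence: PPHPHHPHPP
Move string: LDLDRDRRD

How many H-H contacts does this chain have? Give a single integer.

Positions: [(0, 0), (-1, 0), (-1, -1), (-2, -1), (-2, -2), (-1, -2), (-1, -3), (0, -3), (1, -3), (1, -4)]
H-H contact: residue 2 @(-1,-1) - residue 5 @(-1, -2)

Answer: 1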